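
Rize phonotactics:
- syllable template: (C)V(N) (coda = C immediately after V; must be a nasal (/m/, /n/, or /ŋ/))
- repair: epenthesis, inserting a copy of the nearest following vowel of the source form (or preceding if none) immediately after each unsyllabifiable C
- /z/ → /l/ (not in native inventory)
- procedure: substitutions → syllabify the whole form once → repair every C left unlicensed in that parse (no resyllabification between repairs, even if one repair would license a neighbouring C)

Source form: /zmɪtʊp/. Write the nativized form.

lɪmɪtʊpʊ

Substitution: /z/ → /l/, giving /lmɪtʊp/.
Under (C)V(N), the unsyllabifiable consonants are /l/, /p/ (only a nasal (/m/, /n/, or /ŋ/) is licensed in coda position; onsets are limited to one consonant).
Epenthesis after each stranded consonant: /l/ → /lɪ/, /p/ → /pʊ/.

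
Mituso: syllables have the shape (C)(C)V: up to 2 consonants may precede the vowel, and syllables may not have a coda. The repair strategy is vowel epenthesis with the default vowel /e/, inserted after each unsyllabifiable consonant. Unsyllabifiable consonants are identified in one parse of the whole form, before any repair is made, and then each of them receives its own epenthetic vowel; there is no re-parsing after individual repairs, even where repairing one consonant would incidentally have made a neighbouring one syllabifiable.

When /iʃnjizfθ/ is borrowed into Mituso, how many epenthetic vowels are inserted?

4

The unsyllabifiable consonants are /ʃ/, /z/, /f/, /θ/; each receives one epenthetic vowel.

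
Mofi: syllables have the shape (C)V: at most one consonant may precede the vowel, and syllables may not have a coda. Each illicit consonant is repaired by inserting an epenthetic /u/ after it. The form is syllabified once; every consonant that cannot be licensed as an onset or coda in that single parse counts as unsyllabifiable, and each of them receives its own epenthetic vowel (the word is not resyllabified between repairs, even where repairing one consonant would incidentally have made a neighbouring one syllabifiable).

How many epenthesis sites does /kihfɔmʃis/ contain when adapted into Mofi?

3

The unsyllabifiable consonants are /h/, /m/, /s/; each receives one epenthetic vowel.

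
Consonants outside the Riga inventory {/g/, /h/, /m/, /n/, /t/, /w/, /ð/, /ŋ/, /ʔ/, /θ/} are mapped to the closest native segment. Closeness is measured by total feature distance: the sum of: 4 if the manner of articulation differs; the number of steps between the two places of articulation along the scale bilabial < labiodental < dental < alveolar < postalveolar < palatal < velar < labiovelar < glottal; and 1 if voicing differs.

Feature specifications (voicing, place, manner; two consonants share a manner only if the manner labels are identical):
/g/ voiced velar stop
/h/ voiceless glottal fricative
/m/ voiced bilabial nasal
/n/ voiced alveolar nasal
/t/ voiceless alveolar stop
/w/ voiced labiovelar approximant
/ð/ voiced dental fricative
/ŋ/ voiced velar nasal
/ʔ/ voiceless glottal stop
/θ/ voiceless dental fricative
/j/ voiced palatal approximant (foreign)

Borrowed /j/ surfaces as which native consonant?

/w/ is closest: same manner (approximant), place distance 2 (palatal→labiovelar), same voicing; total 2. Next closest is /g/ at distance 5.

w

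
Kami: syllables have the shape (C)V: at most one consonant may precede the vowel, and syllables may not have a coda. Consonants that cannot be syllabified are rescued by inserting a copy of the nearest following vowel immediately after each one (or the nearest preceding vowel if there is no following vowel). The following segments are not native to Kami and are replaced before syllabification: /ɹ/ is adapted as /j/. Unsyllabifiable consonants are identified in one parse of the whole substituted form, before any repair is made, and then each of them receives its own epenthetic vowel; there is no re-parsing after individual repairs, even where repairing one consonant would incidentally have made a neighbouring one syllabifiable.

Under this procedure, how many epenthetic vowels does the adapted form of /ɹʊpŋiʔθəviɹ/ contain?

3

After substitution the input is /jʊpŋiʔθəvij/.
The unsyllabifiable consonants are /p/, /ʔ/, /j/; each receives one epenthetic vowel.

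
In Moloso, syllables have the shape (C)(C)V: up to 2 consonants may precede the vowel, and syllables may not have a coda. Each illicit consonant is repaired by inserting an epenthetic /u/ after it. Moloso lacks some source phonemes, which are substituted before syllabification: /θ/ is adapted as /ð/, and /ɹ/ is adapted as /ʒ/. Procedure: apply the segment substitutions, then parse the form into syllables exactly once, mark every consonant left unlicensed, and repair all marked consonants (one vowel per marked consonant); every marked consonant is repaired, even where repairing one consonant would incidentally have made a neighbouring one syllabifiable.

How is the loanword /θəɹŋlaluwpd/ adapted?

ðəʒuŋlaluwupudu

Substitution: /θ/ → /ð/, /ɹ/ → /ʒ/, giving /ðəʒŋlaluwpd/.
Syllabifying with onset maximization leaves /ʒ/, /w/, /p/, /d/ stranded (no codas are permitted; onsets may contain at most 2 consonants).
Inserting the epenthetic vowel yields /ʒ/ → /ʒu/, /w/ → /wu/, /p/ → /pu/, /d/ → /du/.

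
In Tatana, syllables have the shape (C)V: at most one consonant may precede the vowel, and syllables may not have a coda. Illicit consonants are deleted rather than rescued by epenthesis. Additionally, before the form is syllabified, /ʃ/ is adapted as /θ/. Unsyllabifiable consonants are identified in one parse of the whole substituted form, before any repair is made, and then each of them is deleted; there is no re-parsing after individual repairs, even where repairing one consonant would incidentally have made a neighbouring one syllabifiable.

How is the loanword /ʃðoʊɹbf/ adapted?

Substitution: /ʃ/ → /θ/, giving /θðoʊɹbf/.
Under (C)V, the unsyllabifiable consonants are /θ/, /ɹ/, /b/, /f/ (no codas are permitted; onsets are limited to one consonant).
Deletion applies to /θ/, /ɹ/, /b/, /f/.

ðoʊ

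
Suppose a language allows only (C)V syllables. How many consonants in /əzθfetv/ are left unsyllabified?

Syllabifying with onset maximization leaves /z/, /θ/, /t/, /v/ stranded (no codas are permitted; onsets are limited to one consonant).

4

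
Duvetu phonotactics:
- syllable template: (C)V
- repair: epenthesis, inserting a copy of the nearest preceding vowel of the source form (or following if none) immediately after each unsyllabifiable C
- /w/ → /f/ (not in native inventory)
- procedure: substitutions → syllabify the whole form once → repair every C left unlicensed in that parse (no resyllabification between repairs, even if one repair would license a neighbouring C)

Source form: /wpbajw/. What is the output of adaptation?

fapabajafa

Substitution: /w/ → /f/, giving /fpbajf/.
The consonants /f/, /p/, /j/, /f/ cannot be parsed into a legal (C)V syllable (no codas are permitted; onsets are limited to one consonant).
Each unlicensed consonant becomes the onset of a new syllable: /f/ → /fa/, /p/ → /pa/, /j/ → /ja/, /f/ → /fa/.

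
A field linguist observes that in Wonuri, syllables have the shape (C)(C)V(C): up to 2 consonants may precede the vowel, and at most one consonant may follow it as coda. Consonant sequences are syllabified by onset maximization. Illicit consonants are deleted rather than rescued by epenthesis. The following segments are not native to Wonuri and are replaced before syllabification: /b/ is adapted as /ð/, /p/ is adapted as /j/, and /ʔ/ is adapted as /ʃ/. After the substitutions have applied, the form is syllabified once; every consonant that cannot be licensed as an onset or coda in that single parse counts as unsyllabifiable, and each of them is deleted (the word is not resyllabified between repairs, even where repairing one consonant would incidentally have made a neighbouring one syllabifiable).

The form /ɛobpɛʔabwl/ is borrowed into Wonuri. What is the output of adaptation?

ɛoðjɛʃað

Substitution: /b/ → /ð/, /p/ → /j/, /ʔ/ → /ʃ/, giving /ɛoðjɛʃaðwl/.
Syllabifying with onset maximization leaves /w/, /l/ stranded (at most one coda consonant is licensed; onsets may contain at most 2 consonants).
Deleting the stranded consonants removes /w/, /l/.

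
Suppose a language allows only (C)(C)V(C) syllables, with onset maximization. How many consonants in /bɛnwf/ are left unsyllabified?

2

Syllabifying with onset maximization leaves /w/, /f/ stranded (at most one coda consonant is licensed; onsets may contain at most 2 consonants).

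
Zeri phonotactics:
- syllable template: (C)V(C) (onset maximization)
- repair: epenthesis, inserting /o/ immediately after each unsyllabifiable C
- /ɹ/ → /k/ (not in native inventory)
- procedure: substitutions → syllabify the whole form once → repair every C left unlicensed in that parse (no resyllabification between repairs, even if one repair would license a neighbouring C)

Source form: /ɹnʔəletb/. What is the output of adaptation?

Substitution: /ɹ/ → /k/, giving /knʔəletb/.
The consonants /k/, /n/, /b/ cannot be parsed into a legal (C)V(C) syllable (at most one coda consonant is licensed; onsets are limited to one consonant).
Inserting the epenthetic vowel yields /k/ → /ko/, /n/ → /no/, /b/ → /bo/.

konoʔəletbo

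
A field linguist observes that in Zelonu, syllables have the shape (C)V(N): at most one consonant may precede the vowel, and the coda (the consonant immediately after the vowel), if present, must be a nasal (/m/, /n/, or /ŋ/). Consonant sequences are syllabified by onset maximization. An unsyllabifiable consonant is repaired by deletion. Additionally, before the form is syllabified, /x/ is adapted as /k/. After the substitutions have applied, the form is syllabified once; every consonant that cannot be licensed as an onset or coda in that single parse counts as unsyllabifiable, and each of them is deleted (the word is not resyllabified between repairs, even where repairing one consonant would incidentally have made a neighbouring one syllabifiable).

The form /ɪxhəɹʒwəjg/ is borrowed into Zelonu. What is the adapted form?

Substitution: /x/ → /k/, giving /ɪkhəɹʒwəjg/.
Under (C)V(N), the unsyllabifiable consonants are /k/, /ɹ/, /ʒ/, /j/, /g/ (only a nasal (/m/, /n/, or /ŋ/) is licensed in coda position; onsets are limited to one consonant).
Each unlicensed consonant is deleted: /k/, /ɹ/, /ʒ/, /j/, /g/.

ɪhəwə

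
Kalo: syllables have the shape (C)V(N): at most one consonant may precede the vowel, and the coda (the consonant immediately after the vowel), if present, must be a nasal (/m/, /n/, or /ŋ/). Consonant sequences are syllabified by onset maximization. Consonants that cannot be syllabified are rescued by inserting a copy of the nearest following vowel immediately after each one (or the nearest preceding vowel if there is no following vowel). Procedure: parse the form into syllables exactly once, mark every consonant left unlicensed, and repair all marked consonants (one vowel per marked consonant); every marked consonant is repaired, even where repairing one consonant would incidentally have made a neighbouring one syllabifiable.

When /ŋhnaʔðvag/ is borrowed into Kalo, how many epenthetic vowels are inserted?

The unsyllabifiable consonants are /ŋ/, /h/, /ʔ/, /ð/, /g/; each receives one epenthetic vowel.

5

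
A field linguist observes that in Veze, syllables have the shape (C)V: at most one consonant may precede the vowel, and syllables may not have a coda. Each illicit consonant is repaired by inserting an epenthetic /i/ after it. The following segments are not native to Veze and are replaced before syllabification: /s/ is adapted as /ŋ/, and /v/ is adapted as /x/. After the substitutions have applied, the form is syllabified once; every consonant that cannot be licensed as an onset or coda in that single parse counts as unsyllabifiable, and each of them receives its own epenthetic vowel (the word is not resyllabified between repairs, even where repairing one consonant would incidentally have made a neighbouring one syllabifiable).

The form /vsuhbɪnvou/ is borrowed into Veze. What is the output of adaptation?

Substitution: /v/ → /x/, /s/ → /ŋ/, giving /xŋuhbɪnxou/.
Under (C)V, the unsyllabifiable consonants are /x/, /h/, /n/ (no codas are permitted; onsets are limited to one consonant).
Epenthesis after each stranded consonant: /x/ → /xi/, /h/ → /hi/, /n/ → /ni/.

xiŋuhibɪnixou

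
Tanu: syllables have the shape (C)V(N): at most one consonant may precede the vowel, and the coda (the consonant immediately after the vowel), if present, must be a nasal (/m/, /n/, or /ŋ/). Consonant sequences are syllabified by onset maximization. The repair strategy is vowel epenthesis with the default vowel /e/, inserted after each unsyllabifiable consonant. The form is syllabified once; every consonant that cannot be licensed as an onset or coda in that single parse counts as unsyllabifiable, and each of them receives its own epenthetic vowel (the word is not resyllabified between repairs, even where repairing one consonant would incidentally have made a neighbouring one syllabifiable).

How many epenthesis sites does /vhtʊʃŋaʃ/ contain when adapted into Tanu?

4

The unsyllabifiable consonants are /v/, /h/, /ʃ/, /ʃ/; each receives one epenthetic vowel.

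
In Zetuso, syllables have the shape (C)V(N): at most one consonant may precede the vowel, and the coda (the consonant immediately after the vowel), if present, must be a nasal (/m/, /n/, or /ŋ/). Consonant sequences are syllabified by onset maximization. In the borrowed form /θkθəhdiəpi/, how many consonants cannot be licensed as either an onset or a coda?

The consonants /θ/, /k/, /h/ cannot be parsed into a legal (C)V(N) syllable (only a nasal (/m/, /n/, or /ŋ/) is licensed in coda position; onsets are limited to one consonant).

3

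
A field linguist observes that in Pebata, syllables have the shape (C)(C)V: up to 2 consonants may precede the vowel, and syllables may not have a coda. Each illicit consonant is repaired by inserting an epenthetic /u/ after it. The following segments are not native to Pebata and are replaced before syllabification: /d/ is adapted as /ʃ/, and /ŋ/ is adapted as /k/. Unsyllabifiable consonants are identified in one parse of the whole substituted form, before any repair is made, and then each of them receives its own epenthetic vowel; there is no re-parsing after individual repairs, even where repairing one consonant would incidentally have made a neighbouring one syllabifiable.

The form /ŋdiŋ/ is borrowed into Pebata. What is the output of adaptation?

Substitution: /ŋ/ → /k/, /d/ → /ʃ/, giving /kʃik/.
The consonants /k/ cannot be parsed into a legal (C)(C)V syllable (no codas are permitted; onsets may contain at most 2 consonants).
Epenthesis after each stranded consonant: /k/ → /ku/.

kʃiku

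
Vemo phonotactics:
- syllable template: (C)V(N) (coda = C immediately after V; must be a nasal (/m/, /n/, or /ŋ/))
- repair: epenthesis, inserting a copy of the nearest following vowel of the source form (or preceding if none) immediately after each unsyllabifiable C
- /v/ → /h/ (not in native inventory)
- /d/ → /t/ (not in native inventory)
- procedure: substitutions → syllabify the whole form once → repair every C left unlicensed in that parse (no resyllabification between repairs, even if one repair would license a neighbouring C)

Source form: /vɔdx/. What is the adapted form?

hɔtɔxɔ

Substitution: /v/ → /h/, /d/ → /t/, giving /hɔtx/.
The consonants /t/, /x/ cannot be parsed into a legal (C)V(N) syllable (only a nasal (/m/, /n/, or /ŋ/) is licensed in coda position; onsets are limited to one consonant).
Epenthesis after each stranded consonant: /t/ → /tɔ/, /x/ → /xɔ/.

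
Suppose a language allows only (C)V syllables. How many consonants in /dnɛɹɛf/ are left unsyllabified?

2

Under (C)V, the unsyllabifiable consonants are /d/, /f/ (no codas are permitted; onsets are limited to one consonant).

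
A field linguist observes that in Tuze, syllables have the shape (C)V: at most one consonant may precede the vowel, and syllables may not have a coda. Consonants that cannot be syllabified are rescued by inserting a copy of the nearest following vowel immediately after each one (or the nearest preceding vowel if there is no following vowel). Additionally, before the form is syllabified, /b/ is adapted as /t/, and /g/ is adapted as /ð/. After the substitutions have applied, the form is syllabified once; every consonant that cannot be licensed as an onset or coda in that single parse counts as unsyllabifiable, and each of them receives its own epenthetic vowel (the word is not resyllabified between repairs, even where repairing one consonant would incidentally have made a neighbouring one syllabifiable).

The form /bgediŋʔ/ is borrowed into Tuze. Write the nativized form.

Substitution: /b/ → /t/, /g/ → /ð/, giving /tðediŋʔ/.
The consonants /t/, /ŋ/, /ʔ/ cannot be parsed into a legal (C)V syllable (no codas are permitted; onsets are limited to one consonant).
Each unlicensed consonant becomes the onset of a new syllable: /t/ → /te/, /ŋ/ → /ŋi/, /ʔ/ → /ʔi/.

teðediŋiʔi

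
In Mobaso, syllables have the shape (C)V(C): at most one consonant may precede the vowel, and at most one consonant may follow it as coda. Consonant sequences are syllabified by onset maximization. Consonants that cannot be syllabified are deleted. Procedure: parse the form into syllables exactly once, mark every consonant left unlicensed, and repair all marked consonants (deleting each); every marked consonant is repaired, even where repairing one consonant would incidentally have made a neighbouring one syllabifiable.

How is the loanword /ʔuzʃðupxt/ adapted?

ʔuzðup

Under (C)V(C), the unsyllabifiable consonants are /ʃ/, /x/, /t/ (at most one coda consonant is licensed; onsets are limited to one consonant).
Each unlicensed consonant is deleted: /ʃ/, /x/, /t/.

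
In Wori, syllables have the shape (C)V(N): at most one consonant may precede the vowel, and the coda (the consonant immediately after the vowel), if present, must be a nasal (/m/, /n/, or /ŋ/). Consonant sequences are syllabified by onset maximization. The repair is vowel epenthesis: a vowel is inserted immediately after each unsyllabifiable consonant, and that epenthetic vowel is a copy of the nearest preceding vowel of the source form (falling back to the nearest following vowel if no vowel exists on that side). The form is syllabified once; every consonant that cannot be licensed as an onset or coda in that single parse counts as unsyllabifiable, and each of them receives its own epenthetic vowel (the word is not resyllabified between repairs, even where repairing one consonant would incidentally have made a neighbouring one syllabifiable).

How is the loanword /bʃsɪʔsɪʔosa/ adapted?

bɪʃɪsɪʔɪsɪʔosa

Under (C)V(N), the unsyllabifiable consonants are /b/, /ʃ/, /ʔ/ (only a nasal (/m/, /n/, or /ŋ/) is licensed in coda position; onsets are limited to one consonant).
Epenthesis after each stranded consonant: /b/ → /bɪ/, /ʃ/ → /ʃɪ/, /ʔ/ → /ʔɪ/.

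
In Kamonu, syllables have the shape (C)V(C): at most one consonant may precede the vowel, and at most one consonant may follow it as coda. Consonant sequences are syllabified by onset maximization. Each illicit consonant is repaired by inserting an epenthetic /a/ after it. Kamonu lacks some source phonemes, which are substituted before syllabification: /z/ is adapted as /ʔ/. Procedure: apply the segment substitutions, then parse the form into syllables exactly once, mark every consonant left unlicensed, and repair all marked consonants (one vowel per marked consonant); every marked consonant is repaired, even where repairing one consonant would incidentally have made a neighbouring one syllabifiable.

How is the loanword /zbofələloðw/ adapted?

Substitution: /z/ → /ʔ/, giving /ʔbofələloðw/.
Under (C)V(C), the unsyllabifiable consonants are /ʔ/, /w/ (at most one coda consonant is licensed; onsets are limited to one consonant).
Each unlicensed consonant becomes the onset of a new syllable: /ʔ/ → /ʔa/, /w/ → /wa/.

ʔabofələloðwa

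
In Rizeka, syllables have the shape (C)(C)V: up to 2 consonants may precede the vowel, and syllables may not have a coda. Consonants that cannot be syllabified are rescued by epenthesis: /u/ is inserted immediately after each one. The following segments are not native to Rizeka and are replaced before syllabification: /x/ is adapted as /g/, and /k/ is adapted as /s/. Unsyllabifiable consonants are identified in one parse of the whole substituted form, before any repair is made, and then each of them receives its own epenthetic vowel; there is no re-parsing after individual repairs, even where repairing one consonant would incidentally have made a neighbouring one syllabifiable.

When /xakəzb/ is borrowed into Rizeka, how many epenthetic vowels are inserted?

2

After substitution the input is /gasəzb/.
The unsyllabifiable consonants are /z/, /b/; each receives one epenthetic vowel.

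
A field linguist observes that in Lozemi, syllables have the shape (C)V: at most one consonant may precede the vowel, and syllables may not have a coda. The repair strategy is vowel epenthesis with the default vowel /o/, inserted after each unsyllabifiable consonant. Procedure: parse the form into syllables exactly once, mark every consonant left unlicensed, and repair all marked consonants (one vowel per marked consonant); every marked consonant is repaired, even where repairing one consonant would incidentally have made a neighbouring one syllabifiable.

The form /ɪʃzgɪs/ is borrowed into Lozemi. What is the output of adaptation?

The consonants /ʃ/, /z/, /s/ cannot be parsed into a legal (C)V syllable (no codas are permitted; onsets are limited to one consonant).
Each unlicensed consonant becomes the onset of a new syllable: /ʃ/ → /ʃo/, /z/ → /zo/, /s/ → /so/.

ɪʃozogɪso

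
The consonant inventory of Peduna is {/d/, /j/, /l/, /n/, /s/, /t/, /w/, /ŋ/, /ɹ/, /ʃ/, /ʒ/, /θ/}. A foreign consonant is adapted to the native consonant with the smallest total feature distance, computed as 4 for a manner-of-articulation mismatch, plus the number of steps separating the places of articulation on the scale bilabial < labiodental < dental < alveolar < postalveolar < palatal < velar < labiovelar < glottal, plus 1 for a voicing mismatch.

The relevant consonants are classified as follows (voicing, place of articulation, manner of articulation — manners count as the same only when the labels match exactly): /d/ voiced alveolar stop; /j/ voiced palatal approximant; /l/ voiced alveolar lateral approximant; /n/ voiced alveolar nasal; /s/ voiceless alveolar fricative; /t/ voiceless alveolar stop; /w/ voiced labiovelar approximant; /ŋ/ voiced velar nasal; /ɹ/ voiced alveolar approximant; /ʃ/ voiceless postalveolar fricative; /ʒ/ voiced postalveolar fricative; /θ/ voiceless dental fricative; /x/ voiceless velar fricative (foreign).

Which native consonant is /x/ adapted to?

ʃ

/ʃ/ is closest: same manner (fricative), place distance 2 (velar→postalveolar), same voicing; total 2. Next closest is /s/ at distance 3.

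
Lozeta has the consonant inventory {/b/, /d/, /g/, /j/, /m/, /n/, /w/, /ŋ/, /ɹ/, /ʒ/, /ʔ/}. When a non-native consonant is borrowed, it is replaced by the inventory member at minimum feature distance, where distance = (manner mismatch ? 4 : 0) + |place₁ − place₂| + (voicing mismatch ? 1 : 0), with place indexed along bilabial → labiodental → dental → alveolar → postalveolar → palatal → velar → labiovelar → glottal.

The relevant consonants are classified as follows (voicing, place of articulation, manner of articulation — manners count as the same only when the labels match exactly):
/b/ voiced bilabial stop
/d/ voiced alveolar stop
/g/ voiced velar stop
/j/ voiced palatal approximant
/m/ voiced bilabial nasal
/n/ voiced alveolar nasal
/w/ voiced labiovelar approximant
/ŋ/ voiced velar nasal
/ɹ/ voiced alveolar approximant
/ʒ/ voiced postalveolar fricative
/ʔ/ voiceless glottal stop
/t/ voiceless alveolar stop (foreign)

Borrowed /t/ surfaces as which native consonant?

/d/ is closest: same manner (stop), place distance 0 (alveolar→alveolar), voicing differs (+1); total 1. Next closest is /b/ at distance 4.

d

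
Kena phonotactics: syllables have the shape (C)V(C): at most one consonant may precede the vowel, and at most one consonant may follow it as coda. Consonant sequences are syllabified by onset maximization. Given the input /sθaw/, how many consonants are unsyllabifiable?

Syllabifying with onset maximization leaves /s/ stranded (at most one coda consonant is licensed; onsets are limited to one consonant).

1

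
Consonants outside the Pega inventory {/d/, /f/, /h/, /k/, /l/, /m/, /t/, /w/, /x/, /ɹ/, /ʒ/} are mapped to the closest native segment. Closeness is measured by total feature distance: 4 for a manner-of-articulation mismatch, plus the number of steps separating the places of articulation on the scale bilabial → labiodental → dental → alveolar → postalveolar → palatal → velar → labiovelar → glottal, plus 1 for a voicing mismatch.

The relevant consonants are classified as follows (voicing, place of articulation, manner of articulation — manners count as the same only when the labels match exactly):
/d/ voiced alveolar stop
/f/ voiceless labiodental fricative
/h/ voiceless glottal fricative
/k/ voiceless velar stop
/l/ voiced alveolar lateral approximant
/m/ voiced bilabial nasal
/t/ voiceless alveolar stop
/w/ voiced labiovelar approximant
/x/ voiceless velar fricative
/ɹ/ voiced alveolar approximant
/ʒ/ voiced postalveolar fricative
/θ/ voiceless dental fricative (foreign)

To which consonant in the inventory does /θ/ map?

f

/f/ is closest: same manner (fricative), place distance 1 (dental→labiodental), same voicing; total 1. Next closest is /ʒ/ at distance 3.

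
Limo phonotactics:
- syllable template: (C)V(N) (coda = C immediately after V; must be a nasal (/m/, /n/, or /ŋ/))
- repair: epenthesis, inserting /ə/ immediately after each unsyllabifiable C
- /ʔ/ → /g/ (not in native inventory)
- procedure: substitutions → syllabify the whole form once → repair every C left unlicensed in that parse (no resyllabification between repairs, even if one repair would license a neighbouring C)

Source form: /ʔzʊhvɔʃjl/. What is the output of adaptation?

Substitution: /ʔ/ → /g/, giving /gzʊhvɔʃjl/.
Syllabifying with onset maximization leaves /g/, /h/, /ʃ/, /j/, /l/ stranded (only a nasal (/m/, /n/, or /ŋ/) is licensed in coda position; onsets are limited to one consonant).
Inserting the epenthetic vowel yields /g/ → /gə/, /h/ → /hə/, /ʃ/ → /ʃə/, /j/ → /jə/, /l/ → /lə/.

gəzʊhəvɔʃəjələ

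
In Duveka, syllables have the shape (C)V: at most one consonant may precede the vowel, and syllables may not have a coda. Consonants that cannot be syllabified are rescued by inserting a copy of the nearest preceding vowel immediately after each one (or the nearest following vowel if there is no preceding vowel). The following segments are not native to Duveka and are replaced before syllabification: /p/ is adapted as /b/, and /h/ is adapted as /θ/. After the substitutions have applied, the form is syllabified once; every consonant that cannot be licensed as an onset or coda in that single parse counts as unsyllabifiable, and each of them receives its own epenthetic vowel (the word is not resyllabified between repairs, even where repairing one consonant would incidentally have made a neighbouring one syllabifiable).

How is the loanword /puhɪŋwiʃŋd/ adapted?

Substitution: /p/ → /b/, /h/ → /θ/, giving /buθɪŋwiʃŋd/.
Syllabifying with onset maximization leaves /ŋ/, /ʃ/, /ŋ/, /d/ stranded (no codas are permitted; onsets are limited to one consonant).
Epenthesis after each stranded consonant: /ŋ/ → /ŋɪ/, /ʃ/ → /ʃi/, /ŋ/ → /ŋi/, /d/ → /di/.

buθɪŋɪwiʃiŋidi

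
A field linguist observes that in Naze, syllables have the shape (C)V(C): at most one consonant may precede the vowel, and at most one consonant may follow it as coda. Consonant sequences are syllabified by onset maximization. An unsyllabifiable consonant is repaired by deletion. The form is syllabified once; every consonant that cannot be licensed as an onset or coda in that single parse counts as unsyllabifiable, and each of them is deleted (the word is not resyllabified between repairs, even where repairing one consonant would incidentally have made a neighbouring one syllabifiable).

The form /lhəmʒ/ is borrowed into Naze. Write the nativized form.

həm

Syllabifying with onset maximization leaves /l/, /ʒ/ stranded (at most one coda consonant is licensed; onsets are limited to one consonant).
Deletion applies to /l/, /ʒ/.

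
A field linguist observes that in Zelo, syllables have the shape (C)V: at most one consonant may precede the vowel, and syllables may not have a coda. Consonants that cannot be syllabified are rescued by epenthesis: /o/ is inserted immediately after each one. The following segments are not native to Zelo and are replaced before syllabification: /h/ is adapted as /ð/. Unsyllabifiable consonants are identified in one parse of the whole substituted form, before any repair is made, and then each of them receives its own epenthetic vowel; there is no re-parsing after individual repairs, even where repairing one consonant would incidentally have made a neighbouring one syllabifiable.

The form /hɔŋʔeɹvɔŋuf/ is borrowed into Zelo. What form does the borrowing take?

ðɔŋoʔeɹovɔŋufo

Substitution: /h/ → /ð/, giving /ðɔŋʔeɹvɔŋuf/.
The consonants /ŋ/, /ɹ/, /f/ cannot be parsed into a legal (C)V syllable (no codas are permitted; onsets are limited to one consonant).
Inserting the epenthetic vowel yields /ŋ/ → /ŋo/, /ɹ/ → /ɹo/, /f/ → /fo/.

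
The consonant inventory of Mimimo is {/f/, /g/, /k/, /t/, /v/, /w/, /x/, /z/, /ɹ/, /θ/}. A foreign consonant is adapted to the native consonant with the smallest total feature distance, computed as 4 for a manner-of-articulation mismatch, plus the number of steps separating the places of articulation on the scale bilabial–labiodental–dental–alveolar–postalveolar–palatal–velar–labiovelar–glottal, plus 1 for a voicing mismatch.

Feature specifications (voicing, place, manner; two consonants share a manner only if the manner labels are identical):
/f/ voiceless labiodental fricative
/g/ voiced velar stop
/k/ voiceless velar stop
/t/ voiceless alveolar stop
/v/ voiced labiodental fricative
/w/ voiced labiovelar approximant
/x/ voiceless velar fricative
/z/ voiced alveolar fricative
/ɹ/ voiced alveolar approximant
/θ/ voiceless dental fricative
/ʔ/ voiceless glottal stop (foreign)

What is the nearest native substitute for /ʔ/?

k

/k/ is closest: same manner (stop), place distance 2 (glottal→velar), same voicing; total 2. Next closest is /g/ at distance 3.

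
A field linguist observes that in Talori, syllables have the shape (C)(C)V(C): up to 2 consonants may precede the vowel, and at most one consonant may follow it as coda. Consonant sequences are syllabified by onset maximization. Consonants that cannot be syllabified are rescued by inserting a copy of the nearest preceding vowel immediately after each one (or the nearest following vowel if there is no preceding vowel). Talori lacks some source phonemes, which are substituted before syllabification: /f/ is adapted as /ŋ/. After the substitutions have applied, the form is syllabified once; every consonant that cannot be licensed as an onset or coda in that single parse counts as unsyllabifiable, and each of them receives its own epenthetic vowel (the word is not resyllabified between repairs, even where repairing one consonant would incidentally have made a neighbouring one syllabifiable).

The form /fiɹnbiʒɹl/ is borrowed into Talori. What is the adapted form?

ŋiɹnbiʒɹili

Substitution: /f/ → /ŋ/, giving /ŋiɹnbiʒɹl/.
Syllabifying with onset maximization leaves /ɹ/, /l/ stranded (at most one coda consonant is licensed; onsets may contain at most 2 consonants).
Each unlicensed consonant becomes the onset of a new syllable: /ɹ/ → /ɹi/, /l/ → /li/.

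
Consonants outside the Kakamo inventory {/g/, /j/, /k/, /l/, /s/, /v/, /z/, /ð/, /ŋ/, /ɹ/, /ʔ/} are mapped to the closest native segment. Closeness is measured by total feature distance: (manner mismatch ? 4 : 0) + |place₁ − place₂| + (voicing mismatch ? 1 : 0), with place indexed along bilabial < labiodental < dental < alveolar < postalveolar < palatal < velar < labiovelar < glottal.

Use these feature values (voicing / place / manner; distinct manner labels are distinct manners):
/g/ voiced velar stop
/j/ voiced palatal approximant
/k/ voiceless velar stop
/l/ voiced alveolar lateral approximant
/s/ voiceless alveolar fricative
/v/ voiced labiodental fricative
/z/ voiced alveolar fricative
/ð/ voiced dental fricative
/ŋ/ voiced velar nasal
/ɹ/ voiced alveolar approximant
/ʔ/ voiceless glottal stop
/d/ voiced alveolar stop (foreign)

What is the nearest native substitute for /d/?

/g/ is closest: same manner (stop), place distance 3 (alveolar→velar), same voicing; total 3. Next closest is /k/ at distance 4.

g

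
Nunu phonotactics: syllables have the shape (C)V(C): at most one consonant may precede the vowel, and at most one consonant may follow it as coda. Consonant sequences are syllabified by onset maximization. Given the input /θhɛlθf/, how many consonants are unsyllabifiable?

Under (C)V(C), the unsyllabifiable consonants are /θ/, /θ/, /f/ (at most one coda consonant is licensed; onsets are limited to one consonant).

3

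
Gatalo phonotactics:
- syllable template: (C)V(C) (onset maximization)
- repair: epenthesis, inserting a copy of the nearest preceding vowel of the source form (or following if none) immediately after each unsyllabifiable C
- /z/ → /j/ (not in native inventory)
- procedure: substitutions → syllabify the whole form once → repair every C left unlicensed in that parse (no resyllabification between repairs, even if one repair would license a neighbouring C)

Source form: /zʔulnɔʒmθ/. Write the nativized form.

Substitution: /z/ → /j/, giving /jʔulnɔʒmθ/.
The consonants /j/, /m/, /θ/ cannot be parsed into a legal (C)V(C) syllable (at most one coda consonant is licensed; onsets are limited to one consonant).
Epenthesis after each stranded consonant: /j/ → /ju/, /m/ → /mɔ/, /θ/ → /θɔ/.

juʔulnɔʒmɔθɔ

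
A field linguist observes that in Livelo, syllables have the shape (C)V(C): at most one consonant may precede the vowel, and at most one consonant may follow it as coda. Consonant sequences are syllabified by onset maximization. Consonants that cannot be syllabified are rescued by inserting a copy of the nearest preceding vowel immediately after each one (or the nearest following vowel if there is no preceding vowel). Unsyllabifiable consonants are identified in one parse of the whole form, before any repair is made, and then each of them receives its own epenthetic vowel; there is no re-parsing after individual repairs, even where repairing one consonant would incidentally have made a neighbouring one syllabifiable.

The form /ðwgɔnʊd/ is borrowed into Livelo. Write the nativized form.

ðɔwɔgɔnʊd

Under (C)V(C), the unsyllabifiable consonants are /ð/, /w/ (at most one coda consonant is licensed; onsets are limited to one consonant).
Epenthesis after each stranded consonant: /ð/ → /ðɔ/, /w/ → /wɔ/.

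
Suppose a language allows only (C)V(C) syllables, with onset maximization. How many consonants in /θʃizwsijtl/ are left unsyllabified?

Syllabifying with onset maximization leaves /θ/, /w/, /t/, /l/ stranded (at most one coda consonant is licensed; onsets are limited to one consonant).

4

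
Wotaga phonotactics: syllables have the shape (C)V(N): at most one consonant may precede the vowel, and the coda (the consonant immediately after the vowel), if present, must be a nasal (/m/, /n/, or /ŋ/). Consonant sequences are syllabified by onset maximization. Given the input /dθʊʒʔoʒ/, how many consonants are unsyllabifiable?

3

Syllabifying with onset maximization leaves /d/, /ʒ/, /ʒ/ stranded (only a nasal (/m/, /n/, or /ŋ/) is licensed in coda position; onsets are limited to one consonant).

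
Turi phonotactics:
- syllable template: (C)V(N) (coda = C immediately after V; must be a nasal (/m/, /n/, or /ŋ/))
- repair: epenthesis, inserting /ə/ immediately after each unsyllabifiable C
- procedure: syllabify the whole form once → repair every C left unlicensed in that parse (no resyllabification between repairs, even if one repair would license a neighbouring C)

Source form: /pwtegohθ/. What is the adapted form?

Syllabifying with onset maximization leaves /p/, /w/, /h/, /θ/ stranded (only a nasal (/m/, /n/, or /ŋ/) is licensed in coda position; onsets are limited to one consonant).
Each unlicensed consonant becomes the onset of a new syllable: /p/ → /pə/, /w/ → /wə/, /h/ → /hə/, /θ/ → /θə/.

pəwətegohəθə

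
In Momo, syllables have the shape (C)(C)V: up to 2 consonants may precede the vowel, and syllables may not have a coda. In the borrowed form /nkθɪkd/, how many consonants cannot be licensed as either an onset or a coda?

3

Under (C)(C)V, the unsyllabifiable consonants are /n/, /k/, /d/ (no codas are permitted; onsets may contain at most 2 consonants).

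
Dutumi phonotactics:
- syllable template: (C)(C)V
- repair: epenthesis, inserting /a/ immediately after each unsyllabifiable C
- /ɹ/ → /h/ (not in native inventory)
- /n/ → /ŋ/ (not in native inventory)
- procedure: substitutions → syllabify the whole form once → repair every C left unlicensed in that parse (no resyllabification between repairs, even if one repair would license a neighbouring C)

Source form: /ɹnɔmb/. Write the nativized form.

Substitution: /ɹ/ → /h/, /n/ → /ŋ/, giving /hŋɔmb/.
Syllabifying with onset maximization leaves /m/, /b/ stranded (no codas are permitted; onsets may contain at most 2 consonants).
Each unlicensed consonant becomes the onset of a new syllable: /m/ → /ma/, /b/ → /ba/.

hŋɔmaba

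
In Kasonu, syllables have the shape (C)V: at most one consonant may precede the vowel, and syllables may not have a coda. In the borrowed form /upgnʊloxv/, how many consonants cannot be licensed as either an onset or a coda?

4

Syllabifying with onset maximization leaves /p/, /g/, /x/, /v/ stranded (no codas are permitted; onsets are limited to one consonant).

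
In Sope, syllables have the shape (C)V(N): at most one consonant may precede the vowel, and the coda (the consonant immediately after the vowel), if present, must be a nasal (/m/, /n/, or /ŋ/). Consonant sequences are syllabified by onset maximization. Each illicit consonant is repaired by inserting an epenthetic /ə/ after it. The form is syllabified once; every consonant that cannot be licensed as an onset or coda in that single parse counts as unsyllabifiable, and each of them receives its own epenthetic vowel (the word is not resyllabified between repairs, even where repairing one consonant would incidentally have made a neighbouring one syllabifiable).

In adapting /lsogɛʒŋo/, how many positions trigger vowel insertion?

2

The unsyllabifiable consonants are /l/, /ʒ/; each receives one epenthetic vowel.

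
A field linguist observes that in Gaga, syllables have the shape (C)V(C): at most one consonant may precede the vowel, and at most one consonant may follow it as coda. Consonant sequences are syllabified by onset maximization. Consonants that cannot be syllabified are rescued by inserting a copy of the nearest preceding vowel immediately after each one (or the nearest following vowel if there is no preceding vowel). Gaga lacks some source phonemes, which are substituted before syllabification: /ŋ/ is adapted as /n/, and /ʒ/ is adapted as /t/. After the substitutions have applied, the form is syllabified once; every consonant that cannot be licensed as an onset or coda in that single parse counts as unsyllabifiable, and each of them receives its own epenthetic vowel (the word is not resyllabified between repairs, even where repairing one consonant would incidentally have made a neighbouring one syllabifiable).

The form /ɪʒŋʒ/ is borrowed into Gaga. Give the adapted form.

ɪtnɪtɪ

Substitution: /ʒ/ → /t/, /ŋ/ → /n/, giving /ɪtnt/.
Under (C)V(C), the unsyllabifiable consonants are /n/, /t/ (at most one coda consonant is licensed; onsets are limited to one consonant).
Epenthesis after each stranded consonant: /n/ → /nɪ/, /t/ → /tɪ/.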